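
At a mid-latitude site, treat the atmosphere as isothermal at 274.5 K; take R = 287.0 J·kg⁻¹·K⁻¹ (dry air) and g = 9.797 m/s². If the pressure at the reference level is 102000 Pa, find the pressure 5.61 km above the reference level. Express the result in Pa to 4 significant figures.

P ≈ 50770 Pa

Scale height: H = RT/g = 287.0 × 274.5 / 9.797 = 8041.4 m.
Barometric formula: P = P₀ exp(−z/H).
z/H = 5610.0/8041.4 = 0.69764; exp(−0.69764) = 0.49776.
P = 102000 × 0.49776 = 50772 Pa.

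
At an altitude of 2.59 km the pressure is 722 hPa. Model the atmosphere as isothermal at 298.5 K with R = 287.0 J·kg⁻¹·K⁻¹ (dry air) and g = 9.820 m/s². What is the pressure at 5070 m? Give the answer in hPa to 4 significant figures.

Scale height: H = RT/g = 287.0 × 298.5 / 9.820 = 8724.0 m.
Between two levels, P₂ = P₁ exp(−Δz/H) with Δz = z₂ − z₁.
Δz = 5070.0 − 2590.0 = 2480.0 m; Δz/H = 2480.0/8724.0 = 0.28427.
P₂ = 722 × exp(−0.28427) = 722 × 0.75256 = 543.35 hPa.

P ≈ 543.3 hPa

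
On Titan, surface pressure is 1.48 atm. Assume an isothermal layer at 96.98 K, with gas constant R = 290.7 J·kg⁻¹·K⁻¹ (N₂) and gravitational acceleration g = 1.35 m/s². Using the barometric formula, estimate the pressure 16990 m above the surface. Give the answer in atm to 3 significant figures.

Scale height: H = RT/g = 290.7 × 96.98 / 1.35 = 20883 m.
Barometric formula: P = P₀ exp(−z/H).
z/H = 16990/20883 = 0.81358; exp(−0.81358) = 0.44327.
P = 1.48 × 0.44327 = 0.65604 atm.

P ≈ 0.656 atm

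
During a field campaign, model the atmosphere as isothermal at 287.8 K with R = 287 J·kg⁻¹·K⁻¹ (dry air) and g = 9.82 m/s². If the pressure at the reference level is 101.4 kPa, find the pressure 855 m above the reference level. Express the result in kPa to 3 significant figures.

Scale height: H = RT/g = 287 × 287.8 / 9.82 = 8411.3 m.
Barometric formula: P = P₀ exp(−z/H).
z/H = 855.00/8411.3 = 0.10165; exp(−0.10165) = 0.90335.
P = 101.4 × 0.90335 = 91.600 kPa.

P ≈ 91.6 kPa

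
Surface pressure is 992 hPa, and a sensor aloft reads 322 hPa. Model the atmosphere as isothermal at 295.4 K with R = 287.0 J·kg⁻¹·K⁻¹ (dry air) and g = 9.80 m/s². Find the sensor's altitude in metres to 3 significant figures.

z ≈ 9730 m

Scale height: H = RT/g = 287.0 × 295.4 / 9.80 = 8651.0 m.
Invert the barometric formula: z = H ln(P₀/P).
P₀/P = 992/322 = 3.0807; ln(3.0807) = 1.1252.
z = 8651.0 × 1.1252 = 9734.1 m.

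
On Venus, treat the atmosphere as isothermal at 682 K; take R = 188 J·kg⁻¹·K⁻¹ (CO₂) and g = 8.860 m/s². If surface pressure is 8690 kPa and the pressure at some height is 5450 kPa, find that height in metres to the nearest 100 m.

z ≈ 6800 m

Scale height: H = RT/g = 188 × 682 / 8.860 = 14471 m.
Invert the barometric formula: z = H ln(P₀/P).
P₀/P = 8690/5450 = 1.5945; ln(1.5945) = 0.46656.
z = 14471 × 0.46656 = 6751.6 m.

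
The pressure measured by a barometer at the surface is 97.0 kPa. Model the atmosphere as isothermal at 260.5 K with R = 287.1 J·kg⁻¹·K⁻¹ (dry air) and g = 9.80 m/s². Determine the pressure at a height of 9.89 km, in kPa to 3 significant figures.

Scale height: H = RT/g = 287.1 × 260.5 / 9.80 = 7631.6 m.
Barometric formula: P = P₀ exp(−z/H).
z/H = 9890.0/7631.6 = 1.2959; exp(−1.2959) = 0.27365.
P = 97.0 × 0.27365 = 26.544 kPa.

P ≈ 26.5 kPa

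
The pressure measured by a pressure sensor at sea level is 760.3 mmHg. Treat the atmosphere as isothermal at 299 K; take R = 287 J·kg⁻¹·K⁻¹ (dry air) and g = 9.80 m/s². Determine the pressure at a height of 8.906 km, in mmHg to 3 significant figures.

Scale height: H = RT/g = 287 × 299 / 9.80 = 8756.4 m.
Barometric formula: P = P₀ exp(−z/H).
z/H = 8906.0/8756.4 = 1.0171; exp(−1.0171) = 0.36164.
P = 760.3 × 0.36164 = 274.95 mmHg.

P ≈ 275 mmHg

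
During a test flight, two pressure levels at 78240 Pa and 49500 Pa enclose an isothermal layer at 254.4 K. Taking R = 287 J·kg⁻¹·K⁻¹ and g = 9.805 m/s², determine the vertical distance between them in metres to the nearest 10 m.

Δz ≈ 3410 m

Hypsometric equation: Δz = (R T̄/g) ln(P₁/P₂).
R T̄/g = 287 × 254.4 / 9.805 = 7446.5 m.
ln(78240/49500) = ln(1.5806) = 0.45780.
Δz = 7446.5 × 0.45780 = 3409.0 m.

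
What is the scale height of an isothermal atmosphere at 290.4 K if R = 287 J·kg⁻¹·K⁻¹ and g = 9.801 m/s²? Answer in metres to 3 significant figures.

The scale height of an isothermal atmosphere is H = RT/g.
H = 287 × 290.4 / 9.801 = 83345/9.801 = 8503.7 m.

H ≈ 8500 m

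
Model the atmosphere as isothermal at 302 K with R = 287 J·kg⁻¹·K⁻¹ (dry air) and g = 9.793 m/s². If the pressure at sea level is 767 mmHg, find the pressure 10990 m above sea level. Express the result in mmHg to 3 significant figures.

Scale height: H = RT/g = 287 × 302 / 9.793 = 8850.6 m.
Barometric formula: P = P₀ exp(−z/H).
z/H = 10990/8850.6 = 1.2417; exp(−1.2417) = 0.28889.
P = 767 × 0.28889 = 221.58 mmHg.

P ≈ 222 mmHg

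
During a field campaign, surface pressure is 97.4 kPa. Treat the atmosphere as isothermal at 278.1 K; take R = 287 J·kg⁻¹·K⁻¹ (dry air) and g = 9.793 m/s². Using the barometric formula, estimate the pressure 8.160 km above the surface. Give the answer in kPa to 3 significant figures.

P ≈ 35.8 kPa

Scale height: H = RT/g = 287 × 278.1 / 9.793 = 8150.2 m.
Barometric formula: P = P₀ exp(−z/H).
z/H = 8160.0/8150.2 = 1.0012; exp(−1.0012) = 0.36744.
P = 97.4 × 0.36744 = 35.789 kPa.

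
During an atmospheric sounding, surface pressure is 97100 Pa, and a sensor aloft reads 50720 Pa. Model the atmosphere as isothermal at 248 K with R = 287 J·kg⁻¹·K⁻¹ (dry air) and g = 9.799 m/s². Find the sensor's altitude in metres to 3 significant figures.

Scale height: H = RT/g = 287 × 248 / 9.799 = 7263.6 m.
Invert the barometric formula: z = H ln(P₀/P).
P₀/P = 97100/50720 = 1.9144; ln(1.9144) = 0.64940.
z = 7263.6 × 0.64940 = 4717.0 m.

z ≈ 4720 m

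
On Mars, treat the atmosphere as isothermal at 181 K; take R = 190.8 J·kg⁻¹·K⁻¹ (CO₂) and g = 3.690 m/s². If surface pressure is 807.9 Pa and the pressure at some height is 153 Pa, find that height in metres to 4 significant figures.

Scale height: H = RT/g = 190.8 × 181 / 3.690 = 9359.0 m.
Invert the barometric formula: z = H ln(P₀/P).
P₀/P = 807.9/153 = 5.2804; ln(5.2804) = 1.6640.
z = 9359.0 × 1.6640 = 15573 m.

z ≈ 15570 m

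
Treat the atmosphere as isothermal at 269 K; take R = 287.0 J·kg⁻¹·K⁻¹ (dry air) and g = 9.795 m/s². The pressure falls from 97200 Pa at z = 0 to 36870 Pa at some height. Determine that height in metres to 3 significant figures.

Scale height: H = RT/g = 287.0 × 269 / 9.795 = 7881.9 m.
Invert the barometric formula: z = H ln(P₀/P).
P₀/P = 97200/36870 = 2.6363; ln(2.6363) = 0.96938.
z = 7881.9 × 0.96938 = 7640.6 m.

z ≈ 7640 m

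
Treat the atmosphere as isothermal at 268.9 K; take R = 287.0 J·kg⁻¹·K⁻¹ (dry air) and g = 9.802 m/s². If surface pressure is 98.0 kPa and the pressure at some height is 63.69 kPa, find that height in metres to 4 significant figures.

Scale height: H = RT/g = 287.0 × 268.9 / 9.802 = 7873.3 m.
Invert the barometric formula: z = H ln(P₀/P).
P₀/P = 98.0/63.69 = 1.5387; ln(1.5387) = 0.43094.
z = 7873.3 × 0.43094 = 3392.9 m.

z ≈ 3393 m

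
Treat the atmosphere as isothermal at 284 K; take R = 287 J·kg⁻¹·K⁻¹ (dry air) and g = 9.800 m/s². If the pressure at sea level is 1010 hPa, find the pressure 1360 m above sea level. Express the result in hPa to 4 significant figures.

Scale height: H = RT/g = 287 × 284 / 9.800 = 8317.1 m.
Barometric formula: P = P₀ exp(−z/H).
z/H = 1360.0/8317.1 = 0.16352; exp(−0.16352) = 0.84915.
P = 1010 × 0.84915 = 857.64 hPa.

P ≈ 857.6 hPa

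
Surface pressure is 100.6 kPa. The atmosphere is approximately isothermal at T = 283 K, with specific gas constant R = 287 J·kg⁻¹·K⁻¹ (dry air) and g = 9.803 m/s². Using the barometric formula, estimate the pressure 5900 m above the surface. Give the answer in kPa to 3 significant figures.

P ≈ 49.4 kPa

Scale height: H = RT/g = 287 × 283 / 9.803 = 8285.3 m.
Barometric formula: P = P₀ exp(−z/H).
z/H = 5900.0/8285.3 = 0.71210; exp(−0.71210) = 0.49061.
P = 100.6 × 0.49061 = 49.355 kPa.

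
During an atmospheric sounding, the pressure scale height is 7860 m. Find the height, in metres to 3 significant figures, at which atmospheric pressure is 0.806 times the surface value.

Set P/P₀ = exp(−z/H) = 0.806, so z = −H ln(0.806).
−ln(0.806) = 0.21567; z = 7860.0 × 0.21567 = 1695.2 m.

z ≈ 1700 m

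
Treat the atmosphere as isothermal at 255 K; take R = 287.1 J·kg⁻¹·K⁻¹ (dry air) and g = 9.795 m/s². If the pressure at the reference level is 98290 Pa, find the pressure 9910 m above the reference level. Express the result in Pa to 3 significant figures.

Scale height: H = RT/g = 287.1 × 255 / 9.795 = 7474.3 m.
Barometric formula: P = P₀ exp(−z/H).
z/H = 9910.0/7474.3 = 1.3259; exp(−1.3259) = 0.26556.
P = 98290 × 0.26556 = 26102 Pa.

P ≈ 26100 Pa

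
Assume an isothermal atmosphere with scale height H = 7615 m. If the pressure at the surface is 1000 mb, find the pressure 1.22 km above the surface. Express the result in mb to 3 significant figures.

P ≈ 852 mb

Barometric formula: P = P₀ exp(−z/H).
z/H = 1220.0/7615.0 = 0.16021; exp(−0.16021) = 0.85196.
P = 1000 × 0.85196 = 851.96 mb.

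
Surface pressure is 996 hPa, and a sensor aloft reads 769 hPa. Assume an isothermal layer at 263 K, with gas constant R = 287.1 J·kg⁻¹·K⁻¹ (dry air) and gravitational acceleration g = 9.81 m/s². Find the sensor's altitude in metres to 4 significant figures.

z ≈ 1991 m

Scale height: H = RT/g = 287.1 × 263 / 9.81 = 7697.0 m.
Invert the barometric formula: z = H ln(P₀/P).
P₀/P = 996/769 = 1.2952; ln(1.2952) = 0.25867.
z = 7697.0 × 0.25867 = 1991.0 m.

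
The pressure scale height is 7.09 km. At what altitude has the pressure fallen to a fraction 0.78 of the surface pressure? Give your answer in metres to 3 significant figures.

Set P/P₀ = exp(−z/H) = 0.78, so z = −H ln(0.78).
−ln(0.78) = 0.24846; z = 7090.0 × 0.24846 = 1761.6 m.

z ≈ 1760 m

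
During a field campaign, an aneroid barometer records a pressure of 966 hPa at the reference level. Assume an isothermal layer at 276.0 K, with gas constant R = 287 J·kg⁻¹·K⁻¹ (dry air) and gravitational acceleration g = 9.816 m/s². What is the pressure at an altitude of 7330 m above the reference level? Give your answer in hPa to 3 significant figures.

P ≈ 389 hPa

Scale height: H = RT/g = 287 × 276.0 / 9.816 = 8069.7 m.
Barometric formula: P = P₀ exp(−z/H).
z/H = 7330.0/8069.7 = 0.90834; exp(−0.90834) = 0.40319.
P = 966 × 0.40319 = 389.48 hPa.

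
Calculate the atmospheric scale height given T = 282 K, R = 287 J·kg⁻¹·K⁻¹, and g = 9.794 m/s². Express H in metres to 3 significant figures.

H ≈ 8260 m

The scale height of an isothermal atmosphere is H = RT/g.
H = 287 × 282 / 9.794 = 80934/9.794 = 8263.6 m.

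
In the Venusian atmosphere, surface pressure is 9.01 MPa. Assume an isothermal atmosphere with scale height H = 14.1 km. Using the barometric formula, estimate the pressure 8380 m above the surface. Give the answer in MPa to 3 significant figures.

Barometric formula: P = P₀ exp(−z/H).
z/H = 8380.0/14100 = 0.59433; exp(−0.59433) = 0.55193.
P = 9.01 × 0.55193 = 4.9729 MPa.

P ≈ 4.97 MPa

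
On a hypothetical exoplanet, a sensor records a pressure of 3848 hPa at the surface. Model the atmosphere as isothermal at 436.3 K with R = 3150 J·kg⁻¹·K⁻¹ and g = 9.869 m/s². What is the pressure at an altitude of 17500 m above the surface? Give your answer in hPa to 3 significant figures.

P ≈ 3390 hPa

Scale height: H = RT/g = 3150 × 436.3 / 9.869 = 139260 m.
Barometric formula: P = P₀ exp(−z/H).
z/H = 17500/139260 = 0.12566; exp(−0.12566) = 0.88191.
P = 3848 × 0.88191 = 3393.6 hPa.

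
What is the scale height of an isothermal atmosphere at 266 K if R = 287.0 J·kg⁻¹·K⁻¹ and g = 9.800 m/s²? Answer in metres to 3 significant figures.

H ≈ 7790 m

The scale height of an isothermal atmosphere is H = RT/g.
H = 287.0 × 266 / 9.800 = 76342/9.800 = 7790.0 m.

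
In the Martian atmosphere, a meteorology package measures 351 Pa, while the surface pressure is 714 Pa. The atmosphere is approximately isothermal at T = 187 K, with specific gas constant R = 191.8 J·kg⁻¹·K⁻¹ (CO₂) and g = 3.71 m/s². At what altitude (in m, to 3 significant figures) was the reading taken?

Scale height: H = RT/g = 191.8 × 187 / 3.71 = 9667.5 m.
Invert the barometric formula: z = H ln(P₀/P).
P₀/P = 714/351 = 2.0342; ln(2.0342) = 0.71010.
z = 9667.5 × 0.71010 = 6864.9 m.

z ≈ 6860 m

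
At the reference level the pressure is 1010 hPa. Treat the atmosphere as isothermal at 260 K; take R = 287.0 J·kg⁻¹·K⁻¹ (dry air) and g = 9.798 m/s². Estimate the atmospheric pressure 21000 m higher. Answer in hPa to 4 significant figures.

P ≈ 64.09 hPa

Scale height: H = RT/g = 287.0 × 260 / 9.798 = 7615.8 m.
Barometric formula: P = P₀ exp(−z/H).
z/H = 21000/7615.8 = 2.7574; exp(−2.7574) = 0.063457.
P = 1010 × 0.063457 = 64.092 hPa.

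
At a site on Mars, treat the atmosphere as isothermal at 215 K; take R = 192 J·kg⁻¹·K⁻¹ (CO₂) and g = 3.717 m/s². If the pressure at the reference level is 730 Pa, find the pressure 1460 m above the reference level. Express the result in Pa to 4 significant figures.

P ≈ 640.1 Pa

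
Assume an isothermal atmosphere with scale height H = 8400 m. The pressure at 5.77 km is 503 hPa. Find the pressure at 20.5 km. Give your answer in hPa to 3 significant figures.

P ≈ 87.1 hPa

Between two levels, P₂ = P₁ exp(−Δz/H) with Δz = z₂ − z₁.
Δz = 20500 − 5770.0 = 14730 m; Δz/H = 14730/8400.0 = 1.7536.
P₂ = 503 × exp(−1.7536) = 503 × 0.17315 = 87.094 hPa.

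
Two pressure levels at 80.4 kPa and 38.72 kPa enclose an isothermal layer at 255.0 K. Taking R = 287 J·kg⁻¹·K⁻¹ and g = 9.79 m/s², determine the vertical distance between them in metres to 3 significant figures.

Δz ≈ 5460 m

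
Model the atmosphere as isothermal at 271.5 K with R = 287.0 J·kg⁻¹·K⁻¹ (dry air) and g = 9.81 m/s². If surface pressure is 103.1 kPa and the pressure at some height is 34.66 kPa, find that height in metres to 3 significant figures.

z ≈ 8660 m

Scale height: H = RT/g = 287.0 × 271.5 / 9.81 = 7943.0 m.
Invert the barometric formula: z = H ln(P₀/P).
P₀/P = 103.1/34.66 = 2.9746; ln(2.9746) = 1.0901.
z = 7943.0 × 1.0901 = 8658.7 m.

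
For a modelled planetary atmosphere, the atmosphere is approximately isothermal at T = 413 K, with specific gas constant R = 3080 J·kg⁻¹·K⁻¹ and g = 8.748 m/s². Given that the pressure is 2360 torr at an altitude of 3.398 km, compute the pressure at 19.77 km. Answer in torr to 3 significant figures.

Scale height: H = RT/g = 3080 × 413 / 8.748 = 145410 m.
Between two levels, P₂ = P₁ exp(−Δz/H) with Δz = z₂ − z₁.
Δz = 19770 − 3398.0 = 16372 m; Δz/H = 16372/145410 = 0.11259.
P₂ = 2360 × exp(−0.11259) = 2360 × 0.89352 = 2108.7 torr.

P ≈ 2110 torr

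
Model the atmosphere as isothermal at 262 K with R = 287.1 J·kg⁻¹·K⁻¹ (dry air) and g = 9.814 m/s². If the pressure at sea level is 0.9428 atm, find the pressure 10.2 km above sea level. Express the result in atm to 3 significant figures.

P ≈ 0.249 atm

Scale height: H = RT/g = 287.1 × 262 / 9.814 = 7664.6 m.
Barometric formula: P = P₀ exp(−z/H).
z/H = 10200/7664.6 = 1.3308; exp(−1.3308) = 0.26427.
P = 0.9428 × 0.26427 = 0.24915 atm.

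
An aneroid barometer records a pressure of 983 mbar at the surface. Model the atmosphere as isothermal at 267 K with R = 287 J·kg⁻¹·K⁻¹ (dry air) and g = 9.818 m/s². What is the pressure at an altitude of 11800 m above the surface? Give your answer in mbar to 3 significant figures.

P ≈ 217 mbar

Scale height: H = RT/g = 287 × 267 / 9.818 = 7805.0 m.
Barometric formula: P = P₀ exp(−z/H).
z/H = 11800/7805.0 = 1.5119; exp(−1.5119) = 0.22049.
P = 983 × 0.22049 = 216.74 mbar.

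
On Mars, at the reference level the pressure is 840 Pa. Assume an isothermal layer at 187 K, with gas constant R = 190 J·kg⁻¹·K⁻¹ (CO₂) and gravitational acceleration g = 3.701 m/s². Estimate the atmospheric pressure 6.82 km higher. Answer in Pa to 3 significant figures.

P ≈ 413 Pa

Scale height: H = RT/g = 190 × 187 / 3.701 = 9600.1 m.
Barometric formula: P = P₀ exp(−z/H).
z/H = 6820.0/9600.1 = 0.71041; exp(−0.71041) = 0.49144.
P = 840 × 0.49144 = 412.81 Pa.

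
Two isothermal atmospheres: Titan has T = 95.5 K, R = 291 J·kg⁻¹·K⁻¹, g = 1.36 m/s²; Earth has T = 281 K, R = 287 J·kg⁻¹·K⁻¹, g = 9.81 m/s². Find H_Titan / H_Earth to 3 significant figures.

H_Titan/H_Earth ≈ 2.49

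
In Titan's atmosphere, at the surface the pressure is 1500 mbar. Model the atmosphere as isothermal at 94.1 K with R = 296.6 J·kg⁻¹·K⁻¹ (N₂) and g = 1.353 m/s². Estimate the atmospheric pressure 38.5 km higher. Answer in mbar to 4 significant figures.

Scale height: H = RT/g = 296.6 × 94.1 / 1.353 = 20628 m.
Barometric formula: P = P₀ exp(−z/H).
z/H = 38500/20628 = 1.8664; exp(−1.8664) = 0.15468.
P = 1500 × 0.15468 = 232.02 mbar.

P ≈ 232.0 mbar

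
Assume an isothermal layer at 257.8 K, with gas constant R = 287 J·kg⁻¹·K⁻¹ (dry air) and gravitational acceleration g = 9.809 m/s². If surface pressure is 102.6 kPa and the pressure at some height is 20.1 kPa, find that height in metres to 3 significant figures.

z ≈ 12300 m

Scale height: H = RT/g = 287 × 257.8 / 9.809 = 7542.9 m.
Invert the barometric formula: z = H ln(P₀/P).
P₀/P = 102.6/20.1 = 5.1045; ln(5.1045) = 1.6301.
z = 7542.9 × 1.6301 = 12296 m.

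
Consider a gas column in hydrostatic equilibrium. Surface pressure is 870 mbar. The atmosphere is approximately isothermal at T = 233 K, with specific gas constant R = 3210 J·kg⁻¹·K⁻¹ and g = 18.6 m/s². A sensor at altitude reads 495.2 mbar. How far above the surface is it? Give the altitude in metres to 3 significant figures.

z ≈ 22700 m

Scale height: H = RT/g = 3210 × 233 / 18.6 = 40211 m.
Invert the barometric formula: z = H ln(P₀/P).
P₀/P = 870/495.2 = 1.7569; ln(1.7569) = 0.56355.
z = 40211 × 0.56355 = 22661 m.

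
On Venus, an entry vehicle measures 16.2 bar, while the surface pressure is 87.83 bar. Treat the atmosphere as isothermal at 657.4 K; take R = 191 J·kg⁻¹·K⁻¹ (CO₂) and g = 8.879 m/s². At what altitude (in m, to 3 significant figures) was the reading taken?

z ≈ 23900 m

Scale height: H = RT/g = 191 × 657.4 / 8.879 = 14142 m.
Invert the barometric formula: z = H ln(P₀/P).
P₀/P = 87.83/16.2 = 5.4216; ln(5.4216) = 1.6904.
z = 14142 × 1.6904 = 23906 m.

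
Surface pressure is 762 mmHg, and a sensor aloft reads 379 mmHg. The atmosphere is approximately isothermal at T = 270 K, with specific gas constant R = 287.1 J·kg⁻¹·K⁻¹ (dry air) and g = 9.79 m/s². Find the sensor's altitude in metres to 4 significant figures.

z ≈ 5530 m

Scale height: H = RT/g = 287.1 × 270 / 9.79 = 7918.0 m.
Invert the barometric formula: z = H ln(P₀/P).
P₀/P = 762/379 = 2.0106; ln(2.0106) = 0.69843.
z = 7918.0 × 0.69843 = 5530.2 m.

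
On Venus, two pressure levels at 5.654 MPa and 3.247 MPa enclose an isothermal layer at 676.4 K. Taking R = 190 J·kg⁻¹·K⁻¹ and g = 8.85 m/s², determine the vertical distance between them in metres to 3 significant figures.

Δz ≈ 8050 m

Hypsometric equation: Δz = (R T̄/g) ln(P₁/P₂).
R T̄/g = 190 × 676.4 / 8.85 = 14522 m.
ln(5.654/3.247) = ln(1.7413) = 0.55463.
Δz = 14522 × 0.55463 = 8054.3 m.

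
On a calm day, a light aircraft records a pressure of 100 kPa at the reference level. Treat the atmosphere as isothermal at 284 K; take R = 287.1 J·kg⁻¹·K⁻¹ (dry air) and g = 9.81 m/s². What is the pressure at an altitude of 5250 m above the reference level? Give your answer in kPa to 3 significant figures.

P ≈ 53.2 kPa

Scale height: H = RT/g = 287.1 × 284 / 9.81 = 8311.6 m.
Barometric formula: P = P₀ exp(−z/H).
z/H = 5250.0/8311.6 = 0.63165; exp(−0.63165) = 0.53171.
P = 100 × 0.53171 = 53.171 kPa.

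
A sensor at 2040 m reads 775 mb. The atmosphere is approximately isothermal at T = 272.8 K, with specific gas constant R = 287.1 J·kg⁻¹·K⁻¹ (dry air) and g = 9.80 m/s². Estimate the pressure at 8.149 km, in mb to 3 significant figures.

Scale height: H = RT/g = 287.1 × 272.8 / 9.80 = 7991.9 m.
Between two levels, P₂ = P₁ exp(−Δz/H) with Δz = z₂ − z₁.
Δz = 8149.0 − 2040.0 = 6109.0 m; Δz/H = 6109.0/7991.9 = 0.76440.
P₂ = 775 × exp(−0.76440) = 775 × 0.46561 = 360.85 mb.

P ≈ 361 mb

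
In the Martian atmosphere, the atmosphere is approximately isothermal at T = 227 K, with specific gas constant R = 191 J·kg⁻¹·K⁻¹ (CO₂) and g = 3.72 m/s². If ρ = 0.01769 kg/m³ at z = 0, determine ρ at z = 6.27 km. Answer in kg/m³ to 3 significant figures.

Scale height: H = RT/g = 191 × 227 / 3.72 = 11655 m.
In an isothermal atmosphere, density decays like pressure: ρ = ρ₀ exp(−z/H).
z/H = 6270.0/11655 = 0.53797; exp(−0.53797) = 0.58393.
ρ = 0.01769 × 0.58393 = 0.010330 kg/m³.

ρ ≈ 0.0103 kg/m³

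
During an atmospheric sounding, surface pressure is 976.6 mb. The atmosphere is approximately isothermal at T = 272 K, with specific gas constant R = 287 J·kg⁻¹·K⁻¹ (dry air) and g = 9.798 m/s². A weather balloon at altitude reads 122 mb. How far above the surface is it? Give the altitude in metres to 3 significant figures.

Scale height: H = RT/g = 287 × 272 / 9.798 = 7967.3 m.
Invert the barometric formula: z = H ln(P₀/P).
P₀/P = 976.6/122 = 8.0049; ln(8.0049) = 2.0801.
z = 7967.3 × 2.0801 = 16573 m.

z ≈ 16600 m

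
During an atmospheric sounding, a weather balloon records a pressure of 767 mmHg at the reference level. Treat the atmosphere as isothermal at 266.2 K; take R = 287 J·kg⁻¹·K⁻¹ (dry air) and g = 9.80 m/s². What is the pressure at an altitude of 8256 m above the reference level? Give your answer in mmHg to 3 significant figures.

P ≈ 266 mmHg

Scale height: H = RT/g = 287 × 266.2 / 9.80 = 7795.9 m.
Barometric formula: P = P₀ exp(−z/H).
z/H = 8256.0/7795.9 = 1.0590; exp(−1.0590) = 0.34680.
P = 767 × 0.34680 = 266.00 mmHg.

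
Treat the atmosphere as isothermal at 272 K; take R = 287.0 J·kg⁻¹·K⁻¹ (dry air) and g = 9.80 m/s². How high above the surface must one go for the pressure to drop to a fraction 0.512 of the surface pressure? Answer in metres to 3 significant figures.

z ≈ 5330 m

Scale height: H = RT/g = 287.0 × 272 / 9.80 = 7965.7 m.
Set P/P₀ = exp(−z/H) = 0.512, so z = −H ln(0.512).
−ln(0.512) = 0.66943; z = 7965.7 × 0.66943 = 5332.5 m.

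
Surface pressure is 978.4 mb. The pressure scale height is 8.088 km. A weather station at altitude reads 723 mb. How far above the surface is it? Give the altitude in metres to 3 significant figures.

z ≈ 2450 m

Invert the barometric formula: z = H ln(P₀/P).
P₀/P = 978.4/723 = 1.3533; ln(1.3533) = 0.30255.
z = 8088.0 × 0.30255 = 2447.0 m.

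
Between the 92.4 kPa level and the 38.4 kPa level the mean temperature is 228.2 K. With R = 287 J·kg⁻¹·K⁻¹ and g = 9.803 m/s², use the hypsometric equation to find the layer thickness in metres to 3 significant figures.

Hypsometric equation: Δz = (R T̄/g) ln(P₁/P₂).
R T̄/g = 287 × 228.2 / 9.803 = 6681.0 m.
ln(92.4/38.4) = ln(2.4063) = 0.87809.
Δz = 6681.0 × 0.87809 = 5866.5 m.

Δz ≈ 5870 m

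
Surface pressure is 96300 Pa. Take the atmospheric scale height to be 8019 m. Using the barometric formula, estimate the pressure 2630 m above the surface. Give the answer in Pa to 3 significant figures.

P ≈ 69400 Pa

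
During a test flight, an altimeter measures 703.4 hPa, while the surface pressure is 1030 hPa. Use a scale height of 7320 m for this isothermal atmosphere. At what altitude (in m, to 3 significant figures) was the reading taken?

z ≈ 2790 m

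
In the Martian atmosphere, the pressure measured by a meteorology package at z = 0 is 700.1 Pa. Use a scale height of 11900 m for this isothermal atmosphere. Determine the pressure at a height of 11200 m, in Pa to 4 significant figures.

P ≈ 273.2 Pa

Barometric formula: P = P₀ exp(−z/H).
z/H = 11200/11900 = 0.94118; exp(−0.94118) = 0.39017.
P = 700.1 × 0.39017 = 273.16 Pa.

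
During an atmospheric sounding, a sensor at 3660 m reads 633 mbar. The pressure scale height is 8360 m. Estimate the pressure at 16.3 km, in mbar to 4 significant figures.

Between two levels, P₂ = P₁ exp(−Δz/H) with Δz = z₂ − z₁.
Δz = 16300 − 3660.0 = 12640 m; Δz/H = 12640/8360.0 = 1.5120.
P₂ = 633 × exp(−1.5120) = 633 × 0.22047 = 139.56 mbar.

P ≈ 139.6 mbar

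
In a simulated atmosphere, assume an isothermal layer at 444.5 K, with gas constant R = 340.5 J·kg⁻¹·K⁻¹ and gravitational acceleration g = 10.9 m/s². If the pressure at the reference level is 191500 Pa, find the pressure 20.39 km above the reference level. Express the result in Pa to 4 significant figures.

Scale height: H = RT/g = 340.5 × 444.5 / 10.9 = 13886 m.
Barometric formula: P = P₀ exp(−z/H).
z/H = 20390/13886 = 1.4684; exp(−1.4684) = 0.23029.
P = 191500 × 0.23029 = 44101 Pa.

P ≈ 44100 Pa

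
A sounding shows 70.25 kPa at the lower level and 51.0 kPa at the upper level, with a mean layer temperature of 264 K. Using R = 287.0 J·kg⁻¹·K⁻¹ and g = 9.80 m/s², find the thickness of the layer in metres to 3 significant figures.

Hypsometric equation: Δz = (R T̄/g) ln(P₁/P₂).
R T̄/g = 287.0 × 264 / 9.80 = 7731.4 m.
ln(70.25/51.0) = ln(1.3775) = 0.32027.
Δz = 7731.4 × 0.32027 = 2476.1 m.

Δz ≈ 2480 m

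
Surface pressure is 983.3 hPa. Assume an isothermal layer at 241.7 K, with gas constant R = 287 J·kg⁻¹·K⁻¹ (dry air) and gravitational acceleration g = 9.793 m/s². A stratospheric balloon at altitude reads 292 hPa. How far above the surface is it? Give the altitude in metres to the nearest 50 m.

z ≈ 8600 m

Scale height: H = RT/g = 287 × 241.7 / 9.793 = 7083.4 m.
Invert the barometric formula: z = H ln(P₀/P).
P₀/P = 983.3/292 = 3.3675; ln(3.3675) = 1.2142.
z = 7083.4 × 1.2142 = 8600.7 m.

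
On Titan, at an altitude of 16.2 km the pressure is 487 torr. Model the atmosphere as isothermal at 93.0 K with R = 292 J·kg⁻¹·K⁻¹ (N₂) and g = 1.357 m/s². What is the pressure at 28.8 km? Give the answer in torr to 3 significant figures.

Scale height: H = RT/g = 292 × 93.0 / 1.357 = 20012 m.
Between two levels, P₂ = P₁ exp(−Δz/H) with Δz = z₂ − z₁.
Δz = 28800 − 16200 = 12600 m; Δz/H = 12600/20012 = 0.62962.
P₂ = 487 × exp(−0.62962) = 487 × 0.53279 = 259.47 torr.

P ≈ 259 torr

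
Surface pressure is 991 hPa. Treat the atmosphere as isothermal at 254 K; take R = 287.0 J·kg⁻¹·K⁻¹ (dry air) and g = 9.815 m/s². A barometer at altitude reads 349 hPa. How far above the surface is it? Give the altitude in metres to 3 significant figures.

z ≈ 7750 m

Scale height: H = RT/g = 287.0 × 254 / 9.815 = 7427.2 m.
Invert the barometric formula: z = H ln(P₀/P).
P₀/P = 991/349 = 2.8395; ln(2.8395) = 1.0436.
z = 7427.2 × 1.0436 = 7751.0 m.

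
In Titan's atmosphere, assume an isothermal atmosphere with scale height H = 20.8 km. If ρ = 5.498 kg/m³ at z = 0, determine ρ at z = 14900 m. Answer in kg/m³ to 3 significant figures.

ρ ≈ 2.69 kg/m³

In an isothermal atmosphere, density decays like pressure: ρ = ρ₀ exp(−z/H).
z/H = 14900/20800 = 0.71635; exp(−0.71635) = 0.48853.
ρ = 5.498 × 0.48853 = 2.6859 kg/m³.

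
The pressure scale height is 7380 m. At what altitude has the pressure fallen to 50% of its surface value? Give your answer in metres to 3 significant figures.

z ≈ 5120 m

Set P/P₀ = exp(−z/H) = 0.5, so z = −H ln(0.5).
−ln(0.5) = 0.69315; z = 7380.0 × 0.69315 = 5115.4 m.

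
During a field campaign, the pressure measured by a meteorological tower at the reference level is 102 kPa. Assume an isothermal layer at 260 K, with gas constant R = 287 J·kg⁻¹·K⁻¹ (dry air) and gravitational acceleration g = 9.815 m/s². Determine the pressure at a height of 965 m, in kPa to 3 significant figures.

P ≈ 89.8 kPa

Scale height: H = RT/g = 287 × 260 / 9.815 = 7602.6 m.
Barometric formula: P = P₀ exp(−z/H).
z/H = 965.00/7602.6 = 0.12693; exp(−0.12693) = 0.88080.
P = 102 × 0.88080 = 89.842 kPa.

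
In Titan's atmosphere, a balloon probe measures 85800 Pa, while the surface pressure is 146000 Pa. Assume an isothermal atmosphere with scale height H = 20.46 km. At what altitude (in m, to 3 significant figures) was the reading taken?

z ≈ 10900 m

Invert the barometric formula: z = H ln(P₀/P).
P₀/P = 146000/85800 = 1.7016; ln(1.7016) = 0.53157.
z = 20460 × 0.53157 = 10876 m.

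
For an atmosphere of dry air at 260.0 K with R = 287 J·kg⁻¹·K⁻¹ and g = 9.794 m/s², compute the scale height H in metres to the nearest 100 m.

H ≈ 7600 m

The scale height of an isothermal atmosphere is H = RT/g.
H = 287 × 260.0 / 9.794 = 74620/9.794 = 7619.0 m.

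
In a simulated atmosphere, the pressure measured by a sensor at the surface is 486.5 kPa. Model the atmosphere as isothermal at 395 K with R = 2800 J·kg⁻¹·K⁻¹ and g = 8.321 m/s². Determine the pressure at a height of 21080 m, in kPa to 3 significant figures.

Scale height: H = RT/g = 2800 × 395 / 8.321 = 132920 m.
Barometric formula: P = P₀ exp(−z/H).
z/H = 21080/132920 = 0.15859; exp(−0.15859) = 0.85335.
P = 486.5 × 0.85335 = 415.15 kPa.

P ≈ 415 kPa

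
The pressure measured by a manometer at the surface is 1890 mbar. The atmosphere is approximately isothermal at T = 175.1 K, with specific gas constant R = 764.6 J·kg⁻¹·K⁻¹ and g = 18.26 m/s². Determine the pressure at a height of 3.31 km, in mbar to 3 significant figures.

Scale height: H = RT/g = 764.6 × 175.1 / 18.26 = 7332.0 m.
Barometric formula: P = P₀ exp(−z/H).
z/H = 3310.0/7332.0 = 0.45145; exp(−0.45145) = 0.63670.
P = 1890 × 0.63670 = 1203.4 mbar.

P ≈ 1200 mbar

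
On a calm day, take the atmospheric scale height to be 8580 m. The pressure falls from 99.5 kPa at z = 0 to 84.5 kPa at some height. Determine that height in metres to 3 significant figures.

z ≈ 1400 m

Invert the barometric formula: z = H ln(P₀/P).
P₀/P = 99.5/84.5 = 1.1775; ln(1.1775) = 0.16339.
z = 8580.0 × 0.16339 = 1401.9 m.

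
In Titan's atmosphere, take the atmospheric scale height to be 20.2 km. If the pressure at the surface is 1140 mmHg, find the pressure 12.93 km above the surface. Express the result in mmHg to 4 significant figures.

Barometric formula: P = P₀ exp(−z/H).
z/H = 12930/20200 = 0.64010; exp(−0.64010) = 0.52724.
P = 1140 × 0.52724 = 601.05 mmHg.

P ≈ 601.1 mmHg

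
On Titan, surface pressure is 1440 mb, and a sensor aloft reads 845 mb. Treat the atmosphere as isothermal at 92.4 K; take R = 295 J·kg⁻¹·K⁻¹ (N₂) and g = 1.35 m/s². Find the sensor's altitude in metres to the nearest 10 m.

Scale height: H = RT/g = 295 × 92.4 / 1.35 = 20191 m.
Invert the barometric formula: z = H ln(P₀/P).
P₀/P = 1440/845 = 1.7041; ln(1.7041) = 0.53304.
z = 20191 × 0.53304 = 10763 m.

z ≈ 10760 m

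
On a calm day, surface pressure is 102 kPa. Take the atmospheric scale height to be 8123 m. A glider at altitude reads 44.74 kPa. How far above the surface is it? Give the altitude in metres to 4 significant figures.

z ≈ 6694 m

Invert the barometric formula: z = H ln(P₀/P).
P₀/P = 102/44.74 = 2.2798; ln(2.2798) = 0.82409.
z = 8123.0 × 0.82409 = 6694.1 m.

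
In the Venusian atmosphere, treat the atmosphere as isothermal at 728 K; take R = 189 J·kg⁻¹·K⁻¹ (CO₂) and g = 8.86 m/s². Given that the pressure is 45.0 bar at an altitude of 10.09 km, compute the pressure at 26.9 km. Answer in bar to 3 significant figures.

P ≈ 15.2 bar

Scale height: H = RT/g = 189 × 728 / 8.86 = 15530 m.
Between two levels, P₂ = P₁ exp(−Δz/H) with Δz = z₂ − z₁.
Δz = 26900 − 10090 = 16810 m; Δz/H = 16810/15530 = 1.0824.
P₂ = 45.0 × exp(−1.0824) = 45.0 × 0.33878 = 15.245 bar.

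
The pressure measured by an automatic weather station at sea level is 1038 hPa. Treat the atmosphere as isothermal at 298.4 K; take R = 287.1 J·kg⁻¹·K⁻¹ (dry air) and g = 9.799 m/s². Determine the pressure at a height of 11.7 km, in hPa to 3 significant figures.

Scale height: H = RT/g = 287.1 × 298.4 / 9.799 = 8742.8 m.
Barometric formula: P = P₀ exp(−z/H).
z/H = 11700/8742.8 = 1.3382; exp(−1.3382) = 0.26232.
P = 1038 × 0.26232 = 272.29 hPa.

P ≈ 272 hPa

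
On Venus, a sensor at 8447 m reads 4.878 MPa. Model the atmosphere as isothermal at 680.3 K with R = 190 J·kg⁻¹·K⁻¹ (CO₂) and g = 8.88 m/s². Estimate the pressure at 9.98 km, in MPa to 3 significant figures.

P ≈ 4.39 MPa

Scale height: H = RT/g = 190 × 680.3 / 8.88 = 14556 m.
Between two levels, P₂ = P₁ exp(−Δz/H) with Δz = z₂ − z₁.
Δz = 9980.0 − 8447.0 = 1533.0 m; Δz/H = 1533.0/14556 = 0.10532.
P₂ = 4.878 × exp(−0.10532) = 4.878 × 0.90004 = 4.3904 MPa.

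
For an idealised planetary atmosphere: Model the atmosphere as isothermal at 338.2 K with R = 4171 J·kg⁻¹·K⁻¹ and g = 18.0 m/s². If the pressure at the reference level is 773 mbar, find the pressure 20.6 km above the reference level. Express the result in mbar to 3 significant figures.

P ≈ 594 mbar

Scale height: H = RT/g = 4171 × 338.2 / 18.0 = 78368 m.
Barometric formula: P = P₀ exp(−z/H).
z/H = 20600/78368 = 0.26286; exp(−0.26286) = 0.76885.
P = 773 × 0.76885 = 594.32 mbar.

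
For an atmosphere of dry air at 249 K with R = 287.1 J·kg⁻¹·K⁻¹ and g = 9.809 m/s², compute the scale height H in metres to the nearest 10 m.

H ≈ 7290 m

The scale height of an isothermal atmosphere is H = RT/g.
H = 287.1 × 249 / 9.809 = 71488/9.809 = 7288.0 m.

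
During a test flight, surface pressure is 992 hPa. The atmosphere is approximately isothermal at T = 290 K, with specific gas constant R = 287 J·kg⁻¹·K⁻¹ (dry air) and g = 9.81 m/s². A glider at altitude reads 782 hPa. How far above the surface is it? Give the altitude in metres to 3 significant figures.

z ≈ 2020 m

Scale height: H = RT/g = 287 × 290 / 9.81 = 8484.2 m.
Invert the barometric formula: z = H ln(P₀/P).
P₀/P = 992/782 = 1.2685; ln(1.2685) = 0.23784.
z = 8484.2 × 0.23784 = 2017.9 m.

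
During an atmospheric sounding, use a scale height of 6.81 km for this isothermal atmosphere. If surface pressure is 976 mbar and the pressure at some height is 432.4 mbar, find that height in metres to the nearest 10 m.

Invert the barometric formula: z = H ln(P₀/P).
P₀/P = 976/432.4 = 2.2572; ln(2.2572) = 0.81413.
z = 6810.0 × 0.81413 = 5544.2 m.

z ≈ 5540 m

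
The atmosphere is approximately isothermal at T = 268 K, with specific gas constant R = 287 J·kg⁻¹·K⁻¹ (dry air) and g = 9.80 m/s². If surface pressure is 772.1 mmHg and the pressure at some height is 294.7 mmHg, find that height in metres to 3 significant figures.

Scale height: H = RT/g = 287 × 268 / 9.80 = 7848.6 m.
Invert the barometric formula: z = H ln(P₀/P).
P₀/P = 772.1/294.7 = 2.6200; ln(2.6200) = 0.96317.
z = 7848.6 × 0.96317 = 7559.5 m.

z ≈ 7560 m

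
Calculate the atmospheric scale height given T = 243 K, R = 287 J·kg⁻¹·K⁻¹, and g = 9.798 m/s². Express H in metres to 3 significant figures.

The scale height of an isothermal atmosphere is H = RT/g.
H = 287 × 243 / 9.798 = 69741/9.798 = 7117.9 m.

H ≈ 7120 m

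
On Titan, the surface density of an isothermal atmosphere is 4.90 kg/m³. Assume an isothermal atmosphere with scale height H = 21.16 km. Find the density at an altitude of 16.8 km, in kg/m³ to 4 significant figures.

In an isothermal atmosphere, density decays like pressure: ρ = ρ₀ exp(−z/H).
z/H = 16800/21160 = 0.79395; exp(−0.79395) = 0.45206.
ρ = 4.90 × 0.45206 = 2.2151 kg/m³.

ρ ≈ 2.215 kg/m³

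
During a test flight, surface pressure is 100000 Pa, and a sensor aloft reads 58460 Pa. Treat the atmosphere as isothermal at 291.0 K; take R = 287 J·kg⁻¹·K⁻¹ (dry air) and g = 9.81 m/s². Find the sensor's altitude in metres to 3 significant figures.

z ≈ 4570 m

Scale height: H = RT/g = 287 × 291.0 / 9.81 = 8513.5 m.
Invert the barometric formula: z = H ln(P₀/P).
P₀/P = 100000/58460 = 1.7106; ln(1.7106) = 0.53684.
z = 8513.5 × 0.53684 = 4570.4 m.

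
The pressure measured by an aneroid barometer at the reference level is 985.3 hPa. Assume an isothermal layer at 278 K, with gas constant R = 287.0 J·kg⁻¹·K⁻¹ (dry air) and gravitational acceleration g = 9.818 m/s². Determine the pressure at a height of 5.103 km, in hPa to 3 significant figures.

Scale height: H = RT/g = 287.0 × 278 / 9.818 = 8126.5 m.
Barometric formula: P = P₀ exp(−z/H).
z/H = 5103.0/8126.5 = 0.62795; exp(−0.62795) = 0.53368.
P = 985.3 × 0.53368 = 525.83 hPa.

P ≈ 526 hPa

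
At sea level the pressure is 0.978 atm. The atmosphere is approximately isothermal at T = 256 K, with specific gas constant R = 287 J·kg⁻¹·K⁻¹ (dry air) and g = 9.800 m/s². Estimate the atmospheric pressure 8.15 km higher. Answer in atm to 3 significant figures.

P ≈ 0.330 atm

Scale height: H = RT/g = 287 × 256 / 9.800 = 7497.1 m.
Barometric formula: P = P₀ exp(−z/H).
z/H = 8150.0/7497.1 = 1.0871; exp(−1.0871) = 0.33719.
P = 0.978 × 0.33719 = 0.32977 atm.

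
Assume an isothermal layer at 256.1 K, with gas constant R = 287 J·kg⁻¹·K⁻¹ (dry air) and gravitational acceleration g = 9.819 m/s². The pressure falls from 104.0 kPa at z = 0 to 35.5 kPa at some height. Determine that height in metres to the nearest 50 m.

z ≈ 8050 m

Scale height: H = RT/g = 287 × 256.1 / 9.819 = 7485.6 m.
Invert the barometric formula: z = H ln(P₀/P).
P₀/P = 104.0/35.5 = 2.9296; ln(2.9296) = 1.0749.
z = 7485.6 × 1.0749 = 8046.3 m.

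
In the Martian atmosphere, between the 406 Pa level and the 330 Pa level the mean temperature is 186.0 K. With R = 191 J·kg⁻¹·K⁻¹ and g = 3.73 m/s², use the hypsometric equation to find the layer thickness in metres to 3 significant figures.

Hypsometric equation: Δz = (R T̄/g) ln(P₁/P₂).
R T̄/g = 191 × 186.0 / 3.73 = 9524.4 m.
ln(406/330) = ln(1.2303) = 0.20726.
Δz = 9524.4 × 0.20726 = 1974.0 m.

Δz ≈ 1970 m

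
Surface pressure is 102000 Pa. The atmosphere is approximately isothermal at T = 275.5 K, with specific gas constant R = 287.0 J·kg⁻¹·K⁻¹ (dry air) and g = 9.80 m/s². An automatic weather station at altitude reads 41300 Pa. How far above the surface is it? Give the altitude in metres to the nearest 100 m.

Scale height: H = RT/g = 287.0 × 275.5 / 9.80 = 8068.2 m.
Invert the barometric formula: z = H ln(P₀/P).
P₀/P = 102000/41300 = 2.4697; ln(2.4697) = 0.90410.
z = 8068.2 × 0.90410 = 7294.5 m.

z ≈ 7300 m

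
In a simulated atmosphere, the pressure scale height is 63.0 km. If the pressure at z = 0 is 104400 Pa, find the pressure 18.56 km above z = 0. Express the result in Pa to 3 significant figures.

Barometric formula: P = P₀ exp(−z/H).
z/H = 18560/63000 = 0.29460; exp(−0.29460) = 0.74483.
P = 104400 × 0.74483 = 77760 Pa.

P ≈ 77800 Pa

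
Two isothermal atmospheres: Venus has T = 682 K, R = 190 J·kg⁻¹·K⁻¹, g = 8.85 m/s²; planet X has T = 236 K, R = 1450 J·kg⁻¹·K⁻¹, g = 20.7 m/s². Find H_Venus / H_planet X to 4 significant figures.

H_Venus/H_planet X ≈ 0.8857

H = RT/g for each body.
H_Venus = 190 × 682 / 8.85 = 14642 m.
H_planet X = 1450 × 236 / 20.7 = 16531 m.
H_Venus/H_planet X = 14642/16531 = 0.88573.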